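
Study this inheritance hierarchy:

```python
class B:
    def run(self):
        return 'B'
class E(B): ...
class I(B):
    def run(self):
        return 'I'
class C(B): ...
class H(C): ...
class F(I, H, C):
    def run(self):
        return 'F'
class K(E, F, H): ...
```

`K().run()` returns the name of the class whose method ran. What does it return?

L[K] = K + merge(L[E], L[F], L[H], [E F H])
  take E:  [E B object] + [F I H C B object] + [H C B object] + [E F H]
  take F:  [B object] + [F I H C B object] + [H C B object] + [F H]
  take I:  [B object] + [I H C B object] + [H C B object] + [H]
  take H:  [B object] + [H C B object] + [H C B object] + [H]
  take C:  [B object] + [C B object] + [C B object]
  take B:  [B object] + [B object] + [B object]
  take object:  [object] + [object] + [object]
MRO: K E F I H C B object
run is defined in: B, F, I. First along the MRO is F.

F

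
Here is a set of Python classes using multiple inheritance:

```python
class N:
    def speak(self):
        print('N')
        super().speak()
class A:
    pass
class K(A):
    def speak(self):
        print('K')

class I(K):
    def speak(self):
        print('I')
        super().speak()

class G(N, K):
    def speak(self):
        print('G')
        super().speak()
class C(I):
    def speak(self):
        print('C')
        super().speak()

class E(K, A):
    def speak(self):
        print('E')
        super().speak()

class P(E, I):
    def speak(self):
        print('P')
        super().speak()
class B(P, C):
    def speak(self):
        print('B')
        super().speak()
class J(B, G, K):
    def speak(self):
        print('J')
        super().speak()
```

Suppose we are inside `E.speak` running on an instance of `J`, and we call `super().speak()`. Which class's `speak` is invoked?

L[J] = J + merge(L[B], L[G], L[K], [B G K])
  take B:  [B P E C I K A object] + [G N K A object] + [K A object] + [B G K]
  take P:  [P E C I K A object] + [G N K A object] + [K A object] + [G K]
  take E:  [E C I K A object] + [G N K A object] + [K A object] + [G K]
  take C:  [C I K A object] + [G N K A object] + [K A object] + [G K]
  take I:  [I K A object] + [G N K A object] + [K A object] + [G K]
  take G:  [K A object] + [G N K A object] + [K A object] + [G K]
  take N:  [K A object] + [N K A object] + [K A object] + [K]
  take K:  [K A object] + [K A object] + [K A object] + [K]
  take A:  [A object] + [A object] + [A object]
  take object:  [object] + [object] + [object]
MRO: J B P E C I G N K A object
super() in E.speak on a J instance goes to the class after E in J's MRO: C.

C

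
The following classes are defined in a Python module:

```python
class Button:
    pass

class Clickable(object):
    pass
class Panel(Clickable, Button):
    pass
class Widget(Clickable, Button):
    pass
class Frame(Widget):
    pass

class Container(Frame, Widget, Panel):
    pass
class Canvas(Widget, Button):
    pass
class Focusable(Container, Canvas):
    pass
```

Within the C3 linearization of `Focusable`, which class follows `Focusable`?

L[Focusable] = Focusable + merge(L[Container], L[Canvas], [Container Canvas])
  take Container:  [Container Frame Widget Panel Clickable Button object] + [Canvas Widget Clickable Button object] + [Container Canvas]
  take Frame:  [Frame Widget Panel Clickable Button object] + [Canvas Widget Clickable Button object] + [Canvas]
  take Canvas:  [Widget Panel Clickable Button object] + [Canvas Widget Clickable Button object] + [Canvas]
  take Widget:  [Widget Panel Clickable Button object] + [Widget Clickable Button object]
  take Panel:  [Panel Clickable Button object] + [Clickable Button object]
  take Clickable:  [Clickable Button object] + [Clickable Button object]
  take Button:  [Button object] + [Button object]
  take object:  [object] + [object]
MRO: Focusable Container Frame Canvas Widget Panel Clickable Button object
Focusable is at position 0; next is Container.

Container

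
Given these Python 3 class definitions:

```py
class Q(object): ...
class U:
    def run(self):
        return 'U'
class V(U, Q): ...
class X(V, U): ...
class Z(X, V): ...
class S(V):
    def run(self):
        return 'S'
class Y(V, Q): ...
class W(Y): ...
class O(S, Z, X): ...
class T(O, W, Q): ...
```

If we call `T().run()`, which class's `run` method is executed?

S

L[T] = T + merge(L[O], L[W], L[Q], [O W Q])
  take O:  [O S Z X V U Q object] + [W Y V U Q object] + [Q object] + [O W Q]
  take S:  [S Z X V U Q object] + [W Y V U Q object] + [Q object] + [W Q]
  take Z:  [Z X V U Q object] + [W Y V U Q object] + [Q object] + [W Q]
  take X:  [X V U Q object] + [W Y V U Q object] + [Q object] + [W Q]
  take W:  [V U Q object] + [W Y V U Q object] + [Q object] + [W Q]
  take Y:  [V U Q object] + [Y V U Q object] + [Q object] + [Q]
  take V:  [V U Q object] + [V U Q object] + [Q object] + [Q]
  take U:  [U Q object] + [U Q object] + [Q object] + [Q]
  take Q:  [Q object] + [Q object] + [Q object] + [Q]
  take object:  [object] + [object] + [object]
MRO: T O S Z X W Y V U Q object
run is defined in: S, U. First along the MRO is S.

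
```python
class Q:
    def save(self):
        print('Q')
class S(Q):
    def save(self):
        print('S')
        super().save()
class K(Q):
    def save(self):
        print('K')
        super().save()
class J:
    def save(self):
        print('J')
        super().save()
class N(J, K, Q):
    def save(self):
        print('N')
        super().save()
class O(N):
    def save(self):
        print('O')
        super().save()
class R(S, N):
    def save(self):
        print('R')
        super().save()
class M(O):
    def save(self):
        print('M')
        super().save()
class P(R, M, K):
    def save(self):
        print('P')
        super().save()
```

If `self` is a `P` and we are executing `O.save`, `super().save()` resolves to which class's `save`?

N

L[P] = P + merge(L[R], L[M], L[K], [R M K])
  take R:  [R S N J K Q object] + [M O N J K Q object] + [K Q object] + [R M K]
  take S:  [S N J K Q object] + [M O N J K Q object] + [K Q object] + [M K]
  take M:  [N J K Q object] + [M O N J K Q object] + [K Q object] + [M K]
  take O:  [N J K Q object] + [O N J K Q object] + [K Q object] + [K]
  take N:  [N J K Q object] + [N J K Q object] + [K Q object] + [K]
  take J:  [J K Q object] + [J K Q object] + [K Q object] + [K]
  take K:  [K Q object] + [K Q object] + [K Q object] + [K]
  take Q:  [Q object] + [Q object] + [Q object]
  take object:  [object] + [object] + [object]
MRO: P R S M O N J K Q object
super() in O.save on a P instance goes to the class after O in P's MRO: N.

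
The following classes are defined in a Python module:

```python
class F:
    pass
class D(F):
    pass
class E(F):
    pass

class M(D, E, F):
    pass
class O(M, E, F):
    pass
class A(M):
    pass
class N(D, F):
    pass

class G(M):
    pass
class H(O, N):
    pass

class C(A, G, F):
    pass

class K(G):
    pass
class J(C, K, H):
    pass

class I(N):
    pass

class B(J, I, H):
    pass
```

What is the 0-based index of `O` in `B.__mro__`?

8

L[B] = B + merge(L[J], L[I], L[H], [J I H])
  take J:  [J C A K G H O M N D E F object] + [I N D F object] + [H O M N D E F object] + [J I H]
  take C:  [C A K G H O M N D E F object] + [I N D F object] + [H O M N D E F object] + [I H]
  take A:  [A K G H O M N D E F object] + [I N D F object] + [H O M N D E F object] + [I H]
  take K:  [K G H O M N D E F object] + [I N D F object] + [H O M N D E F object] + [I H]
  take G:  [G H O M N D E F object] + [I N D F object] + [H O M N D E F object] + [I H]
  take I:  [H O M N D E F object] + [I N D F object] + [H O M N D E F object] + [I H]
  take H:  [H O M N D E F object] + [N D F object] + [H O M N D E F object] + [H]
  take O:  [O M N D E F object] + [N D F object] + [O M N D E F object]
  take M:  [M N D E F object] + [N D F object] + [M N D E F object]
  take N:  [N D E F object] + [N D F object] + [N D E F object]
  take D:  [D E F object] + [D F object] + [D E F object]
  take E:  [E F object] + [F object] + [E F object]
  take F:  [F object] + [F object] + [F object]
  take object:  [object] + [object] + [object]
MRO: B J C A K G I H O M N D E F object
O sits at index 8.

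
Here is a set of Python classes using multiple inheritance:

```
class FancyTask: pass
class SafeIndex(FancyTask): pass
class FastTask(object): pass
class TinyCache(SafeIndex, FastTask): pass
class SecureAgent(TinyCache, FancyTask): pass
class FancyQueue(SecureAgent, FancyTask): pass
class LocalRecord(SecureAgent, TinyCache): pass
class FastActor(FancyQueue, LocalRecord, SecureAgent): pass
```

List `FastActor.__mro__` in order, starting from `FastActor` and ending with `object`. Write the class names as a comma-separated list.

L[FastActor] = FastActor + merge(L[FancyQueue], L[LocalRecord], L[SecureAgent], [FancyQueue LocalRecord SecureAgent])
  take FancyQueue:  [FancyQueue SecureAgent TinyCache SafeIndex FancyTask FastTask object] + [LocalRecord SecureAgent TinyCache SafeIndex FancyTask FastTask object] + [SecureAgent TinyCache SafeIndex FancyTask FastTask object] + [FancyQueue LocalRecord SecureAgent]
  take LocalRecord:  [SecureAgent TinyCache SafeIndex FancyTask FastTask object] + [LocalRecord SecureAgent TinyCache SafeIndex FancyTask FastTask object] + [SecureAgent TinyCache SafeIndex FancyTask FastTask object] + [LocalRecord SecureAgent]
  take SecureAgent:  [SecureAgent TinyCache SafeIndex FancyTask FastTask object] + [SecureAgent TinyCache SafeIndex FancyTask FastTask object] + [SecureAgent TinyCache SafeIndex FancyTask FastTask object] + [SecureAgent]
  take TinyCache:  [TinyCache SafeIndex FancyTask FastTask object] + [TinyCache SafeIndex FancyTask FastTask object] + [TinyCache SafeIndex FancyTask FastTask object]
  take SafeIndex:  [SafeIndex FancyTask FastTask object] + [SafeIndex FancyTask FastTask object] + [SafeIndex FancyTask FastTask object]
  take FancyTask:  [FancyTask FastTask object] + [FancyTask FastTask object] + [FancyTask FastTask object]
  take FastTask:  [FastTask object] + [FastTask object] + [FastTask object]
  take object:  [object] + [object] + [object]

FastActor, FancyQueue, LocalRecord, SecureAgent, TinyCache, SafeIndex, FancyTask, FastTask, object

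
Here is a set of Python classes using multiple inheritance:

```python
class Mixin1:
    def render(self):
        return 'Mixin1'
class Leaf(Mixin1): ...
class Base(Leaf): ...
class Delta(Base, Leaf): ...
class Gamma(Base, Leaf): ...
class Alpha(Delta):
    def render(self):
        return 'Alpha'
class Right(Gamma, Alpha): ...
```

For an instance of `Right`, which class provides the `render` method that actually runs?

Alpha

L[Right] = Right + merge(L[Gamma], L[Alpha], [Gamma Alpha])
  take Gamma:  [Gamma Base Leaf Mixin1 object] + [Alpha Delta Base Leaf Mixin1 object] + [Gamma Alpha]
  take Alpha:  [Base Leaf Mixin1 object] + [Alpha Delta Base Leaf Mixin1 object] + [Alpha]
  take Delta:  [Base Leaf Mixin1 object] + [Delta Base Leaf Mixin1 object]
  take Base:  [Base Leaf Mixin1 object] + [Base Leaf Mixin1 object]
  take Leaf:  [Leaf Mixin1 object] + [Leaf Mixin1 object]
  take Mixin1:  [Mixin1 object] + [Mixin1 object]
  take object:  [object] + [object]
MRO: Right Gamma Alpha Delta Base Leaf Mixin1 object
render is defined in: Alpha, Mixin1. First along the MRO is Alpha.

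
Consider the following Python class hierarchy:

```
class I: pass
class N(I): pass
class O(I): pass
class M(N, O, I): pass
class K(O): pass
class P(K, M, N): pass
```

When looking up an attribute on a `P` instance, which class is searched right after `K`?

M

L[P] = P + merge(L[K], L[M], L[N], [K M N])
  take K:  [K O I object] + [M N O I object] + [N I object] + [K M N]
  take M:  [O I object] + [M N O I object] + [N I object] + [M N]
  take N:  [O I object] + [N O I object] + [N I object] + [N]
  take O:  [O I object] + [O I object] + [I object]
  take I:  [I object] + [I object] + [I object]
  take object:  [object] + [object] + [object]
MRO: P K M N O I object
K is at position 1; next is M.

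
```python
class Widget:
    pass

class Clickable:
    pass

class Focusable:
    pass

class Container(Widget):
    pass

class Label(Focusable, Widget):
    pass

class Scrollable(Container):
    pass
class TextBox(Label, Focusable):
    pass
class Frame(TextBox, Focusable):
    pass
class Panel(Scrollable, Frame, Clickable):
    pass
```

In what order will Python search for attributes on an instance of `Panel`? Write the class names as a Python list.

[Panel, Scrollable, Container, Frame, TextBox, Label, Focusable, Widget, Clickable, object]

L[Panel] = Panel + merge(L[Scrollable], L[Frame], L[Clickable], [Scrollable Frame Clickable])
  take Scrollable:  [Scrollable Container Widget object] + [Frame TextBox Label Focusable Widget object] + [Clickable object] + [Scrollable Frame Clickable]
  take Container:  [Container Widget object] + [Frame TextBox Label Focusable Widget object] + [Clickable object] + [Frame Clickable]
  take Frame:  [Widget object] + [Frame TextBox Label Focusable Widget object] + [Clickable object] + [Frame Clickable]
  take TextBox:  [Widget object] + [TextBox Label Focusable Widget object] + [Clickable object] + [Clickable]
  take Label:  [Widget object] + [Label Focusable Widget object] + [Clickable object] + [Clickable]
  take Focusable:  [Widget object] + [Focusable Widget object] + [Clickable object] + [Clickable]
  take Widget:  [Widget object] + [Widget object] + [Clickable object] + [Clickable]
  take Clickable:  [object] + [object] + [Clickable object] + [Clickable]
  take object:  [object] + [object] + [object]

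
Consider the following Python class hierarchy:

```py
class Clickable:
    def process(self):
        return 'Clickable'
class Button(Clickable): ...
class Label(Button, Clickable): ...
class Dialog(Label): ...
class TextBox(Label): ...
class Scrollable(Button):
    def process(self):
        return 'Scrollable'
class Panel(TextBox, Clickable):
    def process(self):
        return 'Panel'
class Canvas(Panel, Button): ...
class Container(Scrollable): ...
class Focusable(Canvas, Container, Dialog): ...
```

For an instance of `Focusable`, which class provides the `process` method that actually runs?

Panel

L[Focusable] = Focusable + merge(L[Canvas], L[Container], L[Dialog], [Canvas Container Dialog])
  take Canvas:  [Canvas Panel TextBox Label Button Clickable object] + [Container Scrollable Button Clickable object] + [Dialog Label Button Clickable object] + [Canvas Container Dialog]
  take Panel:  [Panel TextBox Label Button Clickable object] + [Container Scrollable Button Clickable object] + [Dialog Label Button Clickable object] + [Container Dialog]
  take TextBox:  [TextBox Label Button Clickable object] + [Container Scrollable Button Clickable object] + [Dialog Label Button Clickable object] + [Container Dialog]
  take Container:  [Label Button Clickable object] + [Container Scrollable Button Clickable object] + [Dialog Label Button Clickable object] + [Container Dialog]
  take Scrollable:  [Label Button Clickable object] + [Scrollable Button Clickable object] + [Dialog Label Button Clickable object] + [Dialog]
  take Dialog:  [Label Button Clickable object] + [Button Clickable object] + [Dialog Label Button Clickable object] + [Dialog]
  take Label:  [Label Button Clickable object] + [Button Clickable object] + [Label Button Clickable object]
  take Button:  [Button Clickable object] + [Button Clickable object] + [Button Clickable object]
  take Clickable:  [Clickable object] + [Clickable object] + [Clickable object]
  take object:  [object] + [object] + [object]
MRO: Focusable Canvas Panel TextBox Container Scrollable Dialog Label Button Clickable object
process is defined in: Clickable, Panel, Scrollable. First along the MRO is Panel.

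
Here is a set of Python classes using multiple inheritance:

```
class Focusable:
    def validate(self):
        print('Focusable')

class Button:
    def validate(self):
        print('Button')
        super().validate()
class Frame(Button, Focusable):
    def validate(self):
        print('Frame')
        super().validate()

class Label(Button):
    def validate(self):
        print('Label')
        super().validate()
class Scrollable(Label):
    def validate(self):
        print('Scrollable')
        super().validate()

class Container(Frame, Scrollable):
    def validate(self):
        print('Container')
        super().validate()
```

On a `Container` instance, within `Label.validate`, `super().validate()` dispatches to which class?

L[Container] = Container + merge(L[Frame], L[Scrollable], [Frame Scrollable])
  take Frame:  [Frame Button Focusable object] + [Scrollable Label Button object] + [Frame Scrollable]
  take Scrollable:  [Button Focusable object] + [Scrollable Label Button object] + [Scrollable]
  take Label:  [Button Focusable object] + [Label Button object]
  take Button:  [Button Focusable object] + [Button object]
  take Focusable:  [Focusable object] + [object]
  take object:  [object] + [object]
MRO: Container Frame Scrollable Label Button Focusable object
super() in Label.validate on a Container instance goes to the class after Label in Container's MRO: Button.

Button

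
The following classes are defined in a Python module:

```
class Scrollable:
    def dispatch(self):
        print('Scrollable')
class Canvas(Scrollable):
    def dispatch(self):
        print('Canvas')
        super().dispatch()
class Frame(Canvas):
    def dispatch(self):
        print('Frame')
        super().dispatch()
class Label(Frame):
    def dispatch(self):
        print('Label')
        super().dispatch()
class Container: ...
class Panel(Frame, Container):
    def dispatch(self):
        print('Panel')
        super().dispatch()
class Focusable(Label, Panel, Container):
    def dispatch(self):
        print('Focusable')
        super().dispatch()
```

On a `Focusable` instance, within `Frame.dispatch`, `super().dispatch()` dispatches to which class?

Canvas

L[Focusable] = Focusable + merge(L[Label], L[Panel], L[Container], [Label Panel Container])
  take Label:  [Label Frame Canvas Scrollable object] + [Panel Frame Canvas Scrollable Container object] + [Container object] + [Label Panel Container]
  take Panel:  [Frame Canvas Scrollable object] + [Panel Frame Canvas Scrollable Container object] + [Container object] + [Panel Container]
  take Frame:  [Frame Canvas Scrollable object] + [Frame Canvas Scrollable Container object] + [Container object] + [Container]
  take Canvas:  [Canvas Scrollable object] + [Canvas Scrollable Container object] + [Container object] + [Container]
  take Scrollable:  [Scrollable object] + [Scrollable Container object] + [Container object] + [Container]
  take Container:  [object] + [Container object] + [Container object] + [Container]
  take object:  [object] + [object] + [object]
MRO: Focusable Label Panel Frame Canvas Scrollable Container object
super() in Frame.dispatch on a Focusable instance goes to the class after Frame in Focusable's MRO: Canvas.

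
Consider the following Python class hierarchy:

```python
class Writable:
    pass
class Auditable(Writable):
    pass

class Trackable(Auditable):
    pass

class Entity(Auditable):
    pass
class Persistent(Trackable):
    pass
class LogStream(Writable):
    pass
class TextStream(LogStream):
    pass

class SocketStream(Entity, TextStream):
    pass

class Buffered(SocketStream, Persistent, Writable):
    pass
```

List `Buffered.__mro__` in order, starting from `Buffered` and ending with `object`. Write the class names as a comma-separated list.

Buffered, SocketStream, Entity, Persistent, Trackable, Auditable, TextStream, LogStream, Writable, object

L[Buffered] = Buffered + merge(L[SocketStream], L[Persistent], L[Writable], [SocketStream Persistent Writable])
  take SocketStream:  [SocketStream Entity Auditable TextStream LogStream Writable object] + [Persistent Trackable Auditable Writable object] + [Writable object] + [SocketStream Persistent Writable]
  take Entity:  [Entity Auditable TextStream LogStream Writable object] + [Persistent Trackable Auditable Writable object] + [Writable object] + [Persistent Writable]
  take Persistent:  [Auditable TextStream LogStream Writable object] + [Persistent Trackable Auditable Writable object] + [Writable object] + [Persistent Writable]
  take Trackable:  [Auditable TextStream LogStream Writable object] + [Trackable Auditable Writable object] + [Writable object] + [Writable]
  take Auditable:  [Auditable TextStream LogStream Writable object] + [Auditable Writable object] + [Writable object] + [Writable]
  take TextStream:  [TextStream LogStream Writable object] + [Writable object] + [Writable object] + [Writable]
  take LogStream:  [LogStream Writable object] + [Writable object] + [Writable object] + [Writable]
  take Writable:  [Writable object] + [Writable object] + [Writable object] + [Writable]
  take object:  [object] + [object] + [object]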